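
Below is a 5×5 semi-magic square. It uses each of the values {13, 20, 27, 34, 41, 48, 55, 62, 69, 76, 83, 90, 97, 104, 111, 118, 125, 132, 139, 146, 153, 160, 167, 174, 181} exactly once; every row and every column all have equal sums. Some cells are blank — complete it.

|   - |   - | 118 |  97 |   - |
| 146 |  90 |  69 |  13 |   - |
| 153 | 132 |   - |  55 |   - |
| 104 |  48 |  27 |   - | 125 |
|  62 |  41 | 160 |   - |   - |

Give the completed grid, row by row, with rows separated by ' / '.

The 25 entries sum to 2425, so each line sums to 2425/5 = 485.
Row 2 needs 485; the known cells sum to 318, so (2,5) = 167.
Row 4 must total 485; the given cells sum to 304, so (4,4) = 181.
Using column 1: 146 + 153 + 104 + 62 + ? → (1,1) = 485 − 465 = 20.
The remaining cell in column 2 is (1,2) = 485 − 311 = 174.
Column 3: 118 + 69 + 27 + 160 + ? = 485, so (3,3) = 111.
From column 4, 485 − (97 + 13 + 55 + 181) gives (5,4) = 139.
Row 1: 20 + 174 + 118 + 97 + ? = 485, so (1,5) = 76.
Row 3 needs 485; the known cells sum to 451, so (3,5) = 34.
Row 5 needs 485; the known cells sum to 402, so (5,5) = 83.

20 174 118 97 76 / 146 90 69 13 167 / 153 132 111 55 34 / 104 48 27 181 125 / 62 41 160 139 83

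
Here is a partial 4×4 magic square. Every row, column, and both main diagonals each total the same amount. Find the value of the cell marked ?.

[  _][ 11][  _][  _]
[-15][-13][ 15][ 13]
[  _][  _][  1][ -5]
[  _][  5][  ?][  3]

Row 2 is complete and sums to 0; that is the magic constant.
Column 2 needs 0; the known cells sum to 3, so (3,2) = -3.
From column 4, 0 − (13 + (-5) + 3) gives (1,4) = -11.
Using main diagonal: -13 + 1 + 3 + ? → (1,1) = 0 − (-9) = 9.
Using anti-diagonal: -11 + 15 + (-3) + ? → (4,1) = 0 − 1 = -1.
The remaining cell in row 1 is (1,3) = 0 − 9 = -9.
Row 3 must total 0; the given cells sum to -7, so (3,1) = 7.
Row 4: -1 + 5 + 3 + ? = 0, so (4,3) = -7.

-7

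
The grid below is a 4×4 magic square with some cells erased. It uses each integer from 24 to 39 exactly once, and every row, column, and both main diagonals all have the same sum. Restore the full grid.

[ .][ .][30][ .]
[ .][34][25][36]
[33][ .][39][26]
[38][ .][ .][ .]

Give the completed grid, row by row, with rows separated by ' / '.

24 37 30 35 / 31 34 25 36 / 33 28 39 26 / 38 27 32 29

The entries are 24 through 39, which sum to 504, so each line sums to 504/4 = 126.
Row 2 needs 126; the known cells sum to 95, so (2,1) = 31.
Row 3: 33 + 39 + 26 + ? = 126, so (3,2) = 28.
Column 1: 31 + 33 + 38 + ? = 126, so (1,1) = 24.
Column 3 must total 126; the given cells sum to 94, so (4,3) = 32.
From main diagonal, 126 − (24 + 34 + 39) gives (4,4) = 29.
The remaining cell in anti-diagonal is (1,4) = 126 − 91 = 35.
Row 1: 24 + 30 + 35 + ? = 126, so (1,2) = 37.
Row 4 needs 126; the known cells sum to 99, so (4,2) = 27.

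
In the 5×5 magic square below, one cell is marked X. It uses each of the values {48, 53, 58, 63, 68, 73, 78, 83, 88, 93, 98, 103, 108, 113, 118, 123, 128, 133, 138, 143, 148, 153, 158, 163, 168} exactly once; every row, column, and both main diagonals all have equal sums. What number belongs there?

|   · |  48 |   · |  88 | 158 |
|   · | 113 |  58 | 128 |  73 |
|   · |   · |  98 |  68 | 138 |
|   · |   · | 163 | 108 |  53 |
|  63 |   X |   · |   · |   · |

The 25 entries sum to 2700, so each line sums to 2700/5 = 540.
Row 2 must total 540; the given cells sum to 372, so (2,1) = 168.
Using column 4: 88 + 128 + 68 + 108 + ? → (5,4) = 540 − 392 = 148.
Column 5 needs 540; the known cells sum to 422, so (5,5) = 118.
Using main diagonal: 113 + 98 + 108 + 118 + ? → (1,1) = 540 − 437 = 103.
Using anti-diagonal: 158 + 128 + 98 + 63 + ? → (4,2) = 540 − 447 = 93.
Using row 1: 103 + 48 + 88 + 158 + ? → (1,3) = 540 − 397 = 143.
From row 4, 540 − (93 + 163 + 108 + 53) gives (4,1) = 123.
The remaining cell in column 1 is (3,1) = 540 − 457 = 83.
Column 3 must total 540; the given cells sum to 462, so (5,3) = 78.
Row 3: 83 + 98 + 68 + 138 + ? = 540, so (3,2) = 153.
Row 5: 63 + 78 + 148 + 118 + ? = 540, so (5,2) = 133.

133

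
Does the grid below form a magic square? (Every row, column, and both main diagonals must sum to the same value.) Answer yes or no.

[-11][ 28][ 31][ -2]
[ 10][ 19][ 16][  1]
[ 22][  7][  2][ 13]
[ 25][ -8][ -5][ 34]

Row 1: -11 + 28 + 31 + (-2) = 46.
Row 2: 10 + 19 + 16 + 1 = 46.
Row 3: 22 + 7 + 2 + 13 = 44.
Row 4: 25 + (-8) + (-5) + 34 = 46.
Column 1: -11 + 10 + 22 + 25 = 46.
Column 2: 28 + 19 + 7 + (-8) = 46.
Column 3: 31 + 16 + 2 + (-5) = 44.
Column 4: -2 + 1 + 13 + 34 = 46.
Main diagonal: -11 + 19 + 2 + 34 = 44.
Anti-diagonal: -2 + 16 + 7 + 25 = 46.

No — main diagonal sums to 44 but column 4 sums to 46.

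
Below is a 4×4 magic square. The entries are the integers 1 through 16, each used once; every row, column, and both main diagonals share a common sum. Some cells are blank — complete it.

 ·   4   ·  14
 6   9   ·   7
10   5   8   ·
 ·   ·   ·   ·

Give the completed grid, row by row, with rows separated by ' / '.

The entries are 1 through 16, which sum to 136, so each line sums to 136/4 = 34.
Row 2 must total 34; the given cells sum to 22, so (2,3) = 12.
The remaining cell in row 3 is (3,4) = 34 − 23 = 11.
The remaining cell in column 2 is (4,2) = 34 − 18 = 16.
From column 4, 34 − (14 + 7 + 11) gives (4,4) = 2.
From main diagonal, 34 − (9 + 8 + 2) gives (1,1) = 15.
Using anti-diagonal: 14 + 12 + 5 + ? → (4,1) = 34 − 31 = 3.
Using row 1: 15 + 4 + 14 + ? → (1,3) = 34 − 33 = 1.
Using row 4: 3 + 16 + 2 + ? → (4,3) = 34 − 21 = 13.

15 4 1 14 / 6 9 12 7 / 10 5 8 11 / 3 16 13 2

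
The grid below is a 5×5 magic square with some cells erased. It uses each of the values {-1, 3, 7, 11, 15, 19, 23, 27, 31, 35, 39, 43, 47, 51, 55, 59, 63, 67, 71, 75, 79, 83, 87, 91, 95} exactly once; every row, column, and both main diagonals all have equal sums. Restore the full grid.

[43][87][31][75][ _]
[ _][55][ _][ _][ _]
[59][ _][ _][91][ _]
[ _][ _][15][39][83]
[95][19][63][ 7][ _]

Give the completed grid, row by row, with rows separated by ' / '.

43 87 31 75 -1 / 11 55 79 23 67 / 59 3 47 91 35 / 27 71 15 39 83 / 95 19 63 7 51

The 25 entries sum to 1175, so each line sums to 1175/5 = 235.
Row 1: 43 + 87 + 31 + 75 + ? = 235, so (1,5) = -1.
Row 5: 95 + 19 + 63 + 7 + ? = 235, so (5,5) = 51.
The remaining cell in column 4 is (2,4) = 235 − 212 = 23.
Main diagonal: 43 + 55 + 39 + 51 + ? = 235, so (3,3) = 47.
Anti-diagonal needs 235; the known cells sum to 164, so (4,2) = 71.
Row 4 must total 235; the given cells sum to 208, so (4,1) = 27.
Using column 1: 43 + 59 + 27 + 95 + ? → (2,1) = 235 − 224 = 11.
The remaining cell in column 2 is (3,2) = 235 − 232 = 3.
From column 3, 235 − (31 + 47 + 15 + 63) gives (2,3) = 79.
Row 2: 11 + 55 + 79 + 23 + ? = 235, so (2,5) = 67.
Using row 3: 59 + 3 + 47 + 91 + ? → (3,5) = 235 − 200 = 35.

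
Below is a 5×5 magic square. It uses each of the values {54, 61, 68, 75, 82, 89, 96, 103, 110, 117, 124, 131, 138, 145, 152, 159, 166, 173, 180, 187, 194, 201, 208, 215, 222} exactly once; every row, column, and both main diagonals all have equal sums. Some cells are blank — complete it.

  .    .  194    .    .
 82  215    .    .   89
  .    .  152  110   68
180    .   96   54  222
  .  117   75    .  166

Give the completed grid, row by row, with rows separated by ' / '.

The 25 entries sum to 3450, so each line sums to 3450/5 = 690.
Using row 4: 180 + 96 + 54 + 222 + ? → (4,2) = 690 − 552 = 138.
The remaining cell in column 3 is (2,3) = 690 − 517 = 173.
Column 5 needs 690; the known cells sum to 545, so (1,5) = 145.
Main diagonal needs 690; the known cells sum to 587, so (1,1) = 103.
Row 2 must total 690; the given cells sum to 559, so (2,4) = 131.
From anti-diagonal, 690 − (145 + 131 + 152 + 138) gives (5,1) = 124.
Using row 5: 124 + 117 + 75 + 166 + ? → (5,4) = 690 − 482 = 208.
Column 1 must total 690; the given cells sum to 489, so (3,1) = 201.
Using column 4: 131 + 110 + 54 + 208 + ? → (1,4) = 690 − 503 = 187.
Row 1 needs 690; the known cells sum to 629, so (1,2) = 61.
Row 3 must total 690; the given cells sum to 531, so (3,2) = 159.

103 61 194 187 145 / 82 215 173 131 89 / 201 159 152 110 68 / 180 138 96 54 222 / 124 117 75 208 166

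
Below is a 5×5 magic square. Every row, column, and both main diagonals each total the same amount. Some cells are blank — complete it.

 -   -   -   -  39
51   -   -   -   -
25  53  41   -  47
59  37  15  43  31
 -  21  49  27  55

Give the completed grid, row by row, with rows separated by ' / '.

17 45 23 61 39 / 51 29 57 35 13 / 25 53 41 19 47 / 59 37 15 43 31 / 33 21 49 27 55

Row 4 is already complete: 59 + 37 + 15 + 43 + 31 = 185, so that is the magic constant.
Row 3 must total 185; the given cells sum to 166, so (3,4) = 19.
Row 5: 21 + 49 + 27 + 55 + ? = 185, so (5,1) = 33.
Column 1 needs 185; the known cells sum to 168, so (1,1) = 17.
Column 5: 39 + 47 + 31 + 55 + ? = 185, so (2,5) = 13.
Main diagonal must total 185; the given cells sum to 156, so (2,2) = 29.
Anti-diagonal needs 185; the known cells sum to 150, so (2,4) = 35.
Row 2 needs 185; the known cells sum to 128, so (2,3) = 57.
Column 2 needs 185; the known cells sum to 140, so (1,2) = 45.
Column 3 must total 185; the given cells sum to 162, so (1,3) = 23.
From column 4, 185 − (35 + 19 + 43 + 27) gives (1,4) = 61.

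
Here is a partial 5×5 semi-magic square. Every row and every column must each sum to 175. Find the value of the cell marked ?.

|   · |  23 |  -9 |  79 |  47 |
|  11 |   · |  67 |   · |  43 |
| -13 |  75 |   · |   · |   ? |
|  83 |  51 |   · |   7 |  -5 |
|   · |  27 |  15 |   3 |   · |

19

Row 1 must total 175; the given cells sum to 140, so (1,1) = 35.
Row 4 needs 175; the known cells sum to 136, so (4,3) = 39.
Column 1: 35 + 11 + (-13) + 83 + ? = 175, so (5,1) = 59.
Column 2 needs 175; the known cells sum to 176, so (2,2) = -1.
Using column 3: -9 + 67 + 39 + 15 + ? → (3,3) = 175 − 112 = 63.
Row 2: 11 + (-1) + 67 + 43 + ? = 175, so (2,4) = 55.
From row 5, 175 − (59 + 27 + 15 + 3) gives (5,5) = 71.
The remaining cell in column 4 is (3,4) = 175 − 144 = 31.
Column 5 must total 175; the given cells sum to 156, so (3,5) = 19.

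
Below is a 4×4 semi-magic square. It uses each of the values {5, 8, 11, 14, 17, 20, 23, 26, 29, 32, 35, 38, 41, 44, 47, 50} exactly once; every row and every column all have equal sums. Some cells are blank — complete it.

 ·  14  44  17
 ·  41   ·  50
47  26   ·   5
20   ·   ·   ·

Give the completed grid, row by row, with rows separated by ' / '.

35 14 44 17 / 8 41 11 50 / 47 26 32 5 / 20 29 23 38

The 16 entries sum to 440, so each line sums to 440/4 = 110.
Row 1: 14 + 44 + 17 + ? = 110, so (1,1) = 35.
From row 3, 110 − (47 + 26 + 5) gives (3,3) = 32.
From column 1, 110 − (35 + 47 + 20) gives (2,1) = 8.
Using column 2: 14 + 41 + 26 + ? → (4,2) = 110 − 81 = 29.
From column 4, 110 − (17 + 50 + 5) gives (4,4) = 38.
From row 2, 110 − (8 + 41 + 50) gives (2,3) = 11.
The remaining cell in row 4 is (4,3) = 110 − 87 = 23.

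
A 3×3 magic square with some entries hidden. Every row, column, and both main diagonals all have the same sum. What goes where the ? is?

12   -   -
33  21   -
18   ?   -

Column 1 is complete and sums to 63; that is the magic constant.
Using row 2: 33 + 21 + ? → (2,3) = 63 − 54 = 9.
Main diagonal: 12 + 21 + ? = 63, so (3,3) = 30.
From anti-diagonal, 63 − (21 + 18) gives (1,3) = 24.
Using row 1: 12 + 24 + ? → (1,2) = 63 − 36 = 27.
From row 3, 63 − (18 + 30) gives (3,2) = 15.

15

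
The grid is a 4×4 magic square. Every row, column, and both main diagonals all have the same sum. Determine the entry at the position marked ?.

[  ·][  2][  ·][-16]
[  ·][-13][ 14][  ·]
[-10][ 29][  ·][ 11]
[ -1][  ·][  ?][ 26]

-7

Anti-diagonal is complete and sums to 26; that is the magic constant.
From row 3, 26 − (-10 + 29 + 11) gives (3,3) = -4.
Column 2 needs 26; the known cells sum to 18, so (4,2) = 8.
From column 4, 26 − (-16 + 11 + 26) gives (2,4) = 5.
Main diagonal needs 26; the known cells sum to 9, so (1,1) = 17.
From row 1, 26 − (17 + 2 + (-16)) gives (1,3) = 23.
Row 2 needs 26; the known cells sum to 6, so (2,1) = 20.
Using row 4: -1 + 8 + 26 + ? → (4,3) = 26 − 33 = -7.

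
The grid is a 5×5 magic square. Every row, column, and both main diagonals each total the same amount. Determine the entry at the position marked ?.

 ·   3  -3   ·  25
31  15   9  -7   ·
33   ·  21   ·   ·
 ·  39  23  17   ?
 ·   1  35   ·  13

11

Column 3 is complete and sums to 85; that is the magic constant.
Row 2 needs 85; the known cells sum to 48, so (2,5) = 37.
Using column 2: 3 + 15 + 39 + 1 + ? → (3,2) = 85 − 58 = 27.
The remaining cell in main diagonal is (1,1) = 85 − 66 = 19.
Anti-diagonal needs 85; the known cells sum to 78, so (5,1) = 7.
Using row 1: 19 + 3 + (-3) + 25 + ? → (1,4) = 85 − 44 = 41.
Using row 5: 7 + 1 + 35 + 13 + ? → (5,4) = 85 − 56 = 29.
Using column 1: 19 + 31 + 33 + 7 + ? → (4,1) = 85 − 90 = -5.
Using column 4: 41 + (-7) + 17 + 29 + ? → (3,4) = 85 − 80 = 5.
From row 3, 85 − (33 + 27 + 21 + 5) gives (3,5) = -1.
Row 4: -5 + 39 + 23 + 17 + ? = 85, so (4,5) = 11.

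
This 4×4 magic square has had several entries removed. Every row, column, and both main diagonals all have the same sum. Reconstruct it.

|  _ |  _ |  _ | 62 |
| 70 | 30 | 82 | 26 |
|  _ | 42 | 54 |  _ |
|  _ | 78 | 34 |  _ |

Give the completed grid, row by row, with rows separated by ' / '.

50 58 38 62 / 70 30 82 26 / 66 42 54 46 / 22 78 34 74

Row 2 is already complete: 70 + 30 + 82 + 26 = 208, so that is the magic constant.
Column 2 needs 208; the known cells sum to 150, so (1,2) = 58.
Column 3: 82 + 54 + 34 + ? = 208, so (1,3) = 38.
Anti-diagonal: 62 + 82 + 42 + ? = 208, so (4,1) = 22.
From row 1, 208 − (58 + 38 + 62) gives (1,1) = 50.
Row 4 needs 208; the known cells sum to 134, so (4,4) = 74.
Column 1: 50 + 70 + 22 + ? = 208, so (3,1) = 66.
Column 4 needs 208; the known cells sum to 162, so (3,4) = 46.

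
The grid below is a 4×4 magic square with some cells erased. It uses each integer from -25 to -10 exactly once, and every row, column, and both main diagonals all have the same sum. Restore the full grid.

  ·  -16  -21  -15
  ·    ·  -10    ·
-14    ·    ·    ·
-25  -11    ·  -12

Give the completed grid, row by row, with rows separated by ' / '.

-18 -16 -21 -15 / -13 -23 -10 -24 / -14 -20 -17 -19 / -25 -11 -22 -12

The entries are -25 through -10, which sum to -280, so each line sums to -280/4 = -70.
Row 1 needs -70; the known cells sum to -52, so (1,1) = -18.
Row 4 must total -70; the given cells sum to -48, so (4,3) = -22.
Using column 1: -18 + (-14) + (-25) + ? → (2,1) = -70 − (-57) = -13.
Column 3 needs -70; the known cells sum to -53, so (3,3) = -17.
Main diagonal: -18 + (-17) + (-12) + ? = -70, so (2,2) = -23.
Anti-diagonal: -15 + (-10) + (-25) + ? = -70, so (3,2) = -20.
The remaining cell in row 2 is (2,4) = -70 − (-46) = -24.
Row 3: -14 + (-20) + (-17) + ? = -70, so (3,4) = -19.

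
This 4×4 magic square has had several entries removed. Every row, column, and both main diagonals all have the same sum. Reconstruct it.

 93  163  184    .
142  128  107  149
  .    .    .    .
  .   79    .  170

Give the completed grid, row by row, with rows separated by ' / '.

93 163 184 86 / 142 128 107 149 / 114 156 135 121 / 177 79 100 170

Row 2 is already complete: 142 + 128 + 107 + 149 = 526, so that is the magic constant.
Row 1: 93 + 163 + 184 + ? = 526, so (1,4) = 86.
Column 2: 163 + 128 + 79 + ? = 526, so (3,2) = 156.
Column 4: 86 + 149 + 170 + ? = 526, so (3,4) = 121.
The remaining cell in main diagonal is (3,3) = 526 − 391 = 135.
Anti-diagonal: 86 + 107 + 156 + ? = 526, so (4,1) = 177.
Row 3 needs 526; the known cells sum to 412, so (3,1) = 114.
Row 4 needs 526; the known cells sum to 426, so (4,3) = 100.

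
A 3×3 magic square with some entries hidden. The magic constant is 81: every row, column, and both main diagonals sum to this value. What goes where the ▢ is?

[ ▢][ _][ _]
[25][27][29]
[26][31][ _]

30

Row 3 must total 81; the given cells sum to 57, so (3,3) = 24.
Column 1: 25 + 26 + ? = 81, so (1,1) = 30.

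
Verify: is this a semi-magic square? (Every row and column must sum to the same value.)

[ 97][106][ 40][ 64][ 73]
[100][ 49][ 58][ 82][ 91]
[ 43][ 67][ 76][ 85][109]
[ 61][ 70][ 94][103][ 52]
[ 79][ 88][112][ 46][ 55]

Yes

Row 1: 97 + 106 + 40 + 64 + 73 = 380.
Row 2: 100 + 49 + 58 + 82 + 91 = 380.
Row 3: 43 + 67 + 76 + 85 + 109 = 380.
Row 4: 61 + 70 + 94 + 103 + 52 = 380.
Row 5: 79 + 88 + 112 + 46 + 55 = 380.
Column 1: 97 + 100 + 43 + 61 + 79 = 380.
Column 2: 106 + 49 + 67 + 70 + 88 = 380.
Column 3: 40 + 58 + 76 + 94 + 112 = 380.
Column 4: 64 + 82 + 85 + 103 + 46 = 380.
Column 5: 73 + 91 + 109 + 52 + 55 = 380.
All lines sum to 380.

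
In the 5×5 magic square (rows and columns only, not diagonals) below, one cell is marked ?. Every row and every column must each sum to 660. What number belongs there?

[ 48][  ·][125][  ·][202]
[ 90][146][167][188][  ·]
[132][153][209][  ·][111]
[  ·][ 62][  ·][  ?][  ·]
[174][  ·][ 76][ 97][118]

139

Row 2 must total 660; the given cells sum to 591, so (2,5) = 69.
From row 3, 660 − (132 + 153 + 209 + 111) gives (3,4) = 55.
From row 5, 660 − (174 + 76 + 97 + 118) gives (5,2) = 195.
Column 1: 48 + 90 + 132 + 174 + ? = 660, so (4,1) = 216.
From column 2, 660 − (146 + 153 + 62 + 195) gives (1,2) = 104.
Column 3: 125 + 167 + 209 + 76 + ? = 660, so (4,3) = 83.
Column 5: 202 + 69 + 111 + 118 + ? = 660, so (4,5) = 160.
Using row 1: 48 + 104 + 125 + 202 + ? → (1,4) = 660 − 479 = 181.
Row 4 needs 660; the known cells sum to 521, so (4,4) = 139.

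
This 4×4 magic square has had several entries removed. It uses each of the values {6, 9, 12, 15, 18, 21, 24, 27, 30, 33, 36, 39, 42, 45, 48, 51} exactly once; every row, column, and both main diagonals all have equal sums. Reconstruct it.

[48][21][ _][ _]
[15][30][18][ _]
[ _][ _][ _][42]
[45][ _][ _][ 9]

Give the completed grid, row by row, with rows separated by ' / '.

The 16 entries sum to 456, so each line sums to 456/4 = 114.
The remaining cell in row 2 is (2,4) = 114 − 63 = 51.
From column 1, 114 − (48 + 15 + 45) gives (3,1) = 6.
From column 4, 114 − (51 + 42 + 9) gives (1,4) = 12.
From main diagonal, 114 − (48 + 30 + 9) gives (3,3) = 27.
The remaining cell in anti-diagonal is (3,2) = 114 − 75 = 39.
The remaining cell in row 1 is (1,3) = 114 − 81 = 33.
Using column 2: 21 + 30 + 39 + ? → (4,2) = 114 − 90 = 24.
Column 3 must total 114; the given cells sum to 78, so (4,3) = 36.

48 21 33 12 / 15 30 18 51 / 6 39 27 42 / 45 24 36 9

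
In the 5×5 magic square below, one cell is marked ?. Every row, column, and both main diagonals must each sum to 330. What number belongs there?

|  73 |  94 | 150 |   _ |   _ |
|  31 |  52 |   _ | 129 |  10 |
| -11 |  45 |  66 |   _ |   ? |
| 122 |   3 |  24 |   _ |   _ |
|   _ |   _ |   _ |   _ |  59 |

From row 2, 330 − (31 + 52 + 129 + 10) gives (2,3) = 108.
Column 1 must total 330; the given cells sum to 215, so (5,1) = 115.
Column 2 must total 330; the given cells sum to 194, so (5,2) = 136.
Using column 3: 150 + 108 + 66 + 24 + ? → (5,3) = 330 − 348 = -18.
Using main diagonal: 73 + 52 + 66 + 59 + ? → (4,4) = 330 − 250 = 80.
Anti-diagonal needs 330; the known cells sum to 313, so (1,5) = 17.
Row 1 needs 330; the known cells sum to 334, so (1,4) = -4.
Row 4: 122 + 3 + 24 + 80 + ? = 330, so (4,5) = 101.
Using row 5: 115 + 136 + (-18) + 59 + ? → (5,4) = 330 − 292 = 38.
From column 4, 330 − (-4 + 129 + 80 + 38) gives (3,4) = 87.
The remaining cell in column 5 is (3,5) = 330 − 187 = 143.

143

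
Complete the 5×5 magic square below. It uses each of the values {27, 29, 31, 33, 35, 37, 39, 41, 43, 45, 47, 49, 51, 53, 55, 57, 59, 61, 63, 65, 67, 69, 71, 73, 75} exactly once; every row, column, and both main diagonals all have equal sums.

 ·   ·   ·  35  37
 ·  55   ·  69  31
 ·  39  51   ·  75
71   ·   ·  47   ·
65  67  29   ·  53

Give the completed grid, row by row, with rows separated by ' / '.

The 25 entries sum to 1275, so each line sums to 1275/5 = 255.
Using row 5: 65 + 67 + 29 + 53 + ? → (5,4) = 255 − 214 = 41.
Column 4: 35 + 69 + 47 + 41 + ? = 255, so (3,4) = 63.
Column 5 must total 255; the given cells sum to 196, so (4,5) = 59.
The remaining cell in main diagonal is (1,1) = 255 − 206 = 49.
The remaining cell in anti-diagonal is (4,2) = 255 − 222 = 33.
From row 3, 255 − (39 + 51 + 63 + 75) gives (3,1) = 27.
Row 4 needs 255; the known cells sum to 210, so (4,3) = 45.
Column 1 needs 255; the known cells sum to 212, so (2,1) = 43.
Column 2 needs 255; the known cells sum to 194, so (1,2) = 61.
Row 1: 49 + 61 + 35 + 37 + ? = 255, so (1,3) = 73.
Row 2: 43 + 55 + 69 + 31 + ? = 255, so (2,3) = 57.

49 61 73 35 37 / 43 55 57 69 31 / 27 39 51 63 75 / 71 33 45 47 59 / 65 67 29 41 53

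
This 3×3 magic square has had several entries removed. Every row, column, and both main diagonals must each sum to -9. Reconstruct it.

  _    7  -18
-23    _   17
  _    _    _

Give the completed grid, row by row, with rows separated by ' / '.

From row 1, -9 − (7 + (-18)) gives (1,1) = 2.
The remaining cell in row 2 is (2,2) = -9 − (-6) = -3.
The remaining cell in column 1 is (3,1) = -9 − (-21) = 12.
Column 2: 7 + (-3) + ? = -9, so (3,2) = -13.
From column 3, -9 − (-18 + 17) gives (3,3) = -8.

2 7 -18 / -23 -3 17 / 12 -13 -8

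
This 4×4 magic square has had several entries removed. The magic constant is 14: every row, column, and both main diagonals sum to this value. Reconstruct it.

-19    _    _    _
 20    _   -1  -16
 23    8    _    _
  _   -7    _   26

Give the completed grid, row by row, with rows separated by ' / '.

-19 2 14 17 / 20 11 -1 -16 / 23 8 -4 -13 / -10 -7 5 26

Row 2 must total 14; the given cells sum to 3, so (2,2) = 11.
Column 1 must total 14; the given cells sum to 24, so (4,1) = -10.
Column 2 needs 14; the known cells sum to 12, so (1,2) = 2.
From main diagonal, 14 − (-19 + 11 + 26) gives (3,3) = -4.
Anti-diagonal: -1 + 8 + (-10) + ? = 14, so (1,4) = 17.
Row 1 must total 14; the given cells sum to 0, so (1,3) = 14.
From row 3, 14 − (23 + 8 + (-4)) gives (3,4) = -13.
Row 4: -10 + (-7) + 26 + ? = 14, so (4,3) = 5.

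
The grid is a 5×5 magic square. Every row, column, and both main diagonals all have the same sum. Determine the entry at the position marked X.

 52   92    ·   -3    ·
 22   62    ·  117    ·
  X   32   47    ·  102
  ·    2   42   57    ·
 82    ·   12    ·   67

Main diagonal is complete and sums to 285; that is the magic constant.
Column 2 must total 285; the given cells sum to 188, so (5,2) = 97.
Anti-diagonal needs 285; the known cells sum to 248, so (1,5) = 37.
Row 1 must total 285; the given cells sum to 178, so (1,3) = 107.
Row 5 needs 285; the known cells sum to 258, so (5,4) = 27.
Column 3 needs 285; the known cells sum to 208, so (2,3) = 77.
From column 4, 285 − (-3 + 117 + 57 + 27) gives (3,4) = 87.
From row 2, 285 − (22 + 62 + 77 + 117) gives (2,5) = 7.
Row 3 must total 285; the given cells sum to 268, so (3,1) = 17.

17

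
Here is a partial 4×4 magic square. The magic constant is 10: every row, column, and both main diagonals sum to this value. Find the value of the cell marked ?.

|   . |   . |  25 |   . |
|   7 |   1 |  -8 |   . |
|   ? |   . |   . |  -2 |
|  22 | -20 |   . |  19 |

From row 2, 10 − (7 + 1 + (-8)) gives (2,4) = 10.
Using row 4: 22 + (-20) + 19 + ? → (4,3) = 10 − 21 = -11.
Column 3: 25 + (-8) + (-11) + ? = 10, so (3,3) = 4.
The remaining cell in column 4 is (1,4) = 10 − 27 = -17.
The remaining cell in main diagonal is (1,1) = 10 − 24 = -14.
Anti-diagonal must total 10; the given cells sum to -3, so (3,2) = 13.
The remaining cell in row 1 is (1,2) = 10 − (-6) = 16.
The remaining cell in row 3 is (3,1) = 10 − 15 = -5.

-5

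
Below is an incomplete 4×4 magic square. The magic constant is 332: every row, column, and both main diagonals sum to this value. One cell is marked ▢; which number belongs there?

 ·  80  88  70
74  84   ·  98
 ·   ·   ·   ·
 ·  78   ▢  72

86

Using row 1: 80 + 88 + 70 + ? → (1,1) = 332 − 238 = 94.
Row 2 must total 332; the given cells sum to 256, so (2,3) = 76.
Using column 2: 80 + 84 + 78 + ? → (3,2) = 332 − 242 = 90.
Column 4 must total 332; the given cells sum to 240, so (3,4) = 92.
From main diagonal, 332 − (94 + 84 + 72) gives (3,3) = 82.
Anti-diagonal: 70 + 76 + 90 + ? = 332, so (4,1) = 96.
The remaining cell in row 3 is (3,1) = 332 − 264 = 68.
Row 4 needs 332; the known cells sum to 246, so (4,3) = 86.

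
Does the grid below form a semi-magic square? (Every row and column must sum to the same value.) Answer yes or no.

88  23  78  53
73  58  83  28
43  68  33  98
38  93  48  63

Row 1: 88 + 23 + 78 + 53 = 242.
Row 2: 73 + 58 + 83 + 28 = 242.
Row 3: 43 + 68 + 33 + 98 = 242.
Row 4: 38 + 93 + 48 + 63 = 242.
Column 1: 88 + 73 + 43 + 38 = 242.
Column 2: 23 + 58 + 68 + 93 = 242.
Column 3: 78 + 83 + 33 + 48 = 242.
Column 4: 53 + 28 + 98 + 63 = 242.
All lines sum to 242.

Yes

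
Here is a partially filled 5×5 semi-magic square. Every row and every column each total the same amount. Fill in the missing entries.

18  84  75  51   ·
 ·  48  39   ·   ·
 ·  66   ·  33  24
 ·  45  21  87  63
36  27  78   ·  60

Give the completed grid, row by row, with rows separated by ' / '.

18 84 75 51 42 / 72 48 39 30 81 / 90 66 57 33 24 / 54 45 21 87 63 / 36 27 78 69 60

Column 2 is already complete: 84 + 48 + 66 + 45 + 27 = 270, so that is the magic constant.
Using row 1: 18 + 84 + 75 + 51 + ? → (1,5) = 270 − 228 = 42.
Row 4: 45 + 21 + 87 + 63 + ? = 270, so (4,1) = 54.
Row 5: 36 + 27 + 78 + 60 + ? = 270, so (5,4) = 69.
Using column 3: 75 + 39 + 21 + 78 + ? → (3,3) = 270 − 213 = 57.
From column 4, 270 − (51 + 33 + 87 + 69) gives (2,4) = 30.
From column 5, 270 − (42 + 24 + 63 + 60) gives (2,5) = 81.
Row 2 needs 270; the known cells sum to 198, so (2,1) = 72.
Using row 3: 66 + 57 + 33 + 24 + ? → (3,1) = 270 − 180 = 90.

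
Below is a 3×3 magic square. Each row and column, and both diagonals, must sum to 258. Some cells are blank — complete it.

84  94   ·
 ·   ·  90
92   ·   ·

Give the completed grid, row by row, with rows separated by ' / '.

84 94 80 / 82 86 90 / 92 78 88

Row 1 must total 258; the given cells sum to 178, so (1,3) = 80.
Column 1 must total 258; the given cells sum to 176, so (2,1) = 82.
Column 3 must total 258; the given cells sum to 170, so (3,3) = 88.
Using main diagonal: 84 + 88 + ? → (2,2) = 258 − 172 = 86.
From row 3, 258 − (92 + 88) gives (3,2) = 78.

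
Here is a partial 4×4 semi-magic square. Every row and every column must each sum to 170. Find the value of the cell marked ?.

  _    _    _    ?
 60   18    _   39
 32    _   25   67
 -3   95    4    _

-10

The remaining cell in row 2 is (2,3) = 170 − 117 = 53.
From row 3, 170 − (32 + 25 + 67) gives (3,2) = 46.
Row 4 needs 170; the known cells sum to 96, so (4,4) = 74.
Using column 1: 60 + 32 + (-3) + ? → (1,1) = 170 − 89 = 81.
Using column 2: 18 + 46 + 95 + ? → (1,2) = 170 − 159 = 11.
Column 3 must total 170; the given cells sum to 82, so (1,3) = 88.
Column 4: 39 + 67 + 74 + ? = 170, so (1,4) = -10.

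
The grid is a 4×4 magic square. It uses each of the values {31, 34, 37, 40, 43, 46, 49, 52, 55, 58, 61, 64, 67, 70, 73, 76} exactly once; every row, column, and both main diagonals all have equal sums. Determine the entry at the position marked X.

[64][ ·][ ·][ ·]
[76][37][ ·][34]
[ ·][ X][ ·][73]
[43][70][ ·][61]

58

The 16 entries sum to 856, so each line sums to 856/4 = 214.
Row 2: 76 + 37 + 34 + ? = 214, so (2,3) = 67.
Row 4 must total 214; the given cells sum to 174, so (4,3) = 40.
From column 1, 214 − (64 + 76 + 43) gives (3,1) = 31.
Column 4: 34 + 73 + 61 + ? = 214, so (1,4) = 46.
Main diagonal: 64 + 37 + 61 + ? = 214, so (3,3) = 52.
The remaining cell in anti-diagonal is (3,2) = 214 − 156 = 58.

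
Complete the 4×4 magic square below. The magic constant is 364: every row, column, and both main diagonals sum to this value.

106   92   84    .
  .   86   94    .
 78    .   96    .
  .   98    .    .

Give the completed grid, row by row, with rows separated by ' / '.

106 92 84 82 / 80 86 94 104 / 78 88 96 102 / 100 98 90 76

From row 1, 364 − (106 + 92 + 84) gives (1,4) = 82.
Column 2 must total 364; the given cells sum to 276, so (3,2) = 88.
Column 3 needs 364; the known cells sum to 274, so (4,3) = 90.
The remaining cell in main diagonal is (4,4) = 364 − 288 = 76.
Using anti-diagonal: 82 + 94 + 88 + ? → (4,1) = 364 − 264 = 100.
Row 3 needs 364; the known cells sum to 262, so (3,4) = 102.
Using column 1: 106 + 78 + 100 + ? → (2,1) = 364 − 284 = 80.
Using column 4: 82 + 102 + 76 + ? → (2,4) = 364 − 260 = 104.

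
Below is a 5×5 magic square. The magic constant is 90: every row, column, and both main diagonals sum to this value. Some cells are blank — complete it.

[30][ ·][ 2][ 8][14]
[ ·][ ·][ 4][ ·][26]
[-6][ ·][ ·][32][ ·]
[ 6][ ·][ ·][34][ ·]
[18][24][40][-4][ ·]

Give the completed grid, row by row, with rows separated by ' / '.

From row 1, 90 − (30 + 2 + 8 + 14) gives (1,2) = 36.
From row 5, 90 − (18 + 24 + 40 + (-4)) gives (5,5) = 12.
Using column 1: 30 + (-6) + 6 + 18 + ? → (2,1) = 90 − 48 = 42.
Column 4 must total 90; the given cells sum to 70, so (2,4) = 20.
Row 2 needs 90; the known cells sum to 92, so (2,2) = -2.
Using main diagonal: 30 + (-2) + 34 + 12 + ? → (3,3) = 90 − 74 = 16.
Using anti-diagonal: 14 + 20 + 16 + 18 + ? → (4,2) = 90 − 68 = 22.
The remaining cell in column 2 is (3,2) = 90 − 80 = 10.
The remaining cell in column 3 is (4,3) = 90 − 62 = 28.
The remaining cell in row 3 is (3,5) = 90 − 52 = 38.
Row 4 needs 90; the known cells sum to 90, so (4,5) = 0.

30 36 2 8 14 / 42 -2 4 20 26 / -6 10 16 32 38 / 6 22 28 34 0 / 18 24 40 -4 12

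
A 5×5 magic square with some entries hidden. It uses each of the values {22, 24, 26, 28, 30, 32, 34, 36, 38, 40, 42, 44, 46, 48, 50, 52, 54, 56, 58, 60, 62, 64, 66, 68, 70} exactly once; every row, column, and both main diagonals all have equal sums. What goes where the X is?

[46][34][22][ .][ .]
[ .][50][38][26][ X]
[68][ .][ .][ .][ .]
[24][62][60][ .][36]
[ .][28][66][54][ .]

The 25 entries sum to 1150, so each line sums to 1150/5 = 230.
From row 4, 230 − (24 + 62 + 60 + 36) gives (4,4) = 48.
The remaining cell in column 2 is (3,2) = 230 − 174 = 56.
Column 3 must total 230; the given cells sum to 186, so (3,3) = 44.
From main diagonal, 230 − (46 + 50 + 44 + 48) gives (5,5) = 42.
Row 5: 28 + 66 + 54 + 42 + ? = 230, so (5,1) = 40.
Column 1 needs 230; the known cells sum to 178, so (2,1) = 52.
Anti-diagonal must total 230; the given cells sum to 172, so (1,5) = 58.
Using row 1: 46 + 34 + 22 + 58 + ? → (1,4) = 230 − 160 = 70.
The remaining cell in row 2 is (2,5) = 230 − 166 = 64.

64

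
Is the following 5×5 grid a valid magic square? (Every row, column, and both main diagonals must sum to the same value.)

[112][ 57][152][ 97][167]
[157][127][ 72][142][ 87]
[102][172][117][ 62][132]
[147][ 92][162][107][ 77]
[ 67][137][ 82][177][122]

Row 1: 112 + 57 + 152 + 97 + 167 = 585.
Row 2: 157 + 127 + 72 + 142 + 87 = 585.
Row 3: 102 + 172 + 117 + 62 + 132 = 585.
Row 4: 147 + 92 + 162 + 107 + 77 = 585.
Row 5: 67 + 137 + 82 + 177 + 122 = 585.
Column 1: 112 + 157 + 102 + 147 + 67 = 585.
Column 2: 57 + 127 + 172 + 92 + 137 = 585.
Column 3: 152 + 72 + 117 + 162 + 82 = 585.
Column 4: 97 + 142 + 62 + 107 + 177 = 585.
Column 5: 167 + 87 + 132 + 77 + 122 = 585.
Main diagonal: 112 + 127 + 117 + 107 + 122 = 585.
Anti-diagonal: 167 + 142 + 117 + 92 + 67 = 585.
All lines sum to 585.

Yes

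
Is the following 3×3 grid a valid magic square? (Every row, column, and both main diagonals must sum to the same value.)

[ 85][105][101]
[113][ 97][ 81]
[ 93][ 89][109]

Yes

Row 1: 85 + 105 + 101 = 291.
Row 2: 113 + 97 + 81 = 291.
Row 3: 93 + 89 + 109 = 291.
Column 1: 85 + 113 + 93 = 291.
Column 2: 105 + 97 + 89 = 291.
Column 3: 101 + 81 + 109 = 291.
Main diagonal: 85 + 97 + 109 = 291.
Anti-diagonal: 101 + 97 + 93 = 291.
All lines sum to 291.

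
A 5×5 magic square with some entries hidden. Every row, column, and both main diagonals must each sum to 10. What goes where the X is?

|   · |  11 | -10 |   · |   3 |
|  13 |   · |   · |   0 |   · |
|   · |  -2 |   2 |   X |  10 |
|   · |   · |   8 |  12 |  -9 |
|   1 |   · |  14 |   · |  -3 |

6

Column 3: -10 + 2 + 8 + 14 + ? = 10, so (2,3) = -4.
From column 5, 10 − (3 + 10 + (-9) + (-3)) gives (2,5) = 9.
From anti-diagonal, 10 − (3 + 0 + 2 + 1) gives (4,2) = 4.
The remaining cell in row 2 is (2,2) = 10 − 18 = -8.
The remaining cell in row 4 is (4,1) = 10 − 15 = -5.
From column 2, 10 − (11 + (-8) + (-2) + 4) gives (5,2) = 5.
Main diagonal: -8 + 2 + 12 + (-3) + ? = 10, so (1,1) = 7.
Row 1 must total 10; the given cells sum to 11, so (1,4) = -1.
The remaining cell in row 5 is (5,4) = 10 − 17 = -7.
Column 1: 7 + 13 + (-5) + 1 + ? = 10, so (3,1) = -6.
From column 4, 10 − (-1 + 0 + 12 + (-7)) gives (3,4) = 6.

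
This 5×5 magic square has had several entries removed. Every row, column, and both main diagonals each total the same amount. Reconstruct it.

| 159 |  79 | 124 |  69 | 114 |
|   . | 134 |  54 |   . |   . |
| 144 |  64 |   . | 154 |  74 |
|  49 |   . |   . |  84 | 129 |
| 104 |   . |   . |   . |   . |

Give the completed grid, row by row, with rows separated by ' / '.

Row 1 is already complete: 159 + 79 + 124 + 69 + 114 = 545, so that is the magic constant.
Row 3 needs 545; the known cells sum to 436, so (3,3) = 109.
From column 1, 545 − (159 + 144 + 49 + 104) gives (2,1) = 89.
From main diagonal, 545 − (159 + 134 + 109 + 84) gives (5,5) = 59.
From column 5, 545 − (114 + 74 + 129 + 59) gives (2,5) = 169.
Row 2 must total 545; the given cells sum to 446, so (2,4) = 99.
Column 4 needs 545; the known cells sum to 406, so (5,4) = 139.
Using anti-diagonal: 114 + 99 + 109 + 104 + ? → (4,2) = 545 − 426 = 119.
Using row 4: 49 + 119 + 84 + 129 + ? → (4,3) = 545 − 381 = 164.
Column 2 needs 545; the known cells sum to 396, so (5,2) = 149.
Column 3 needs 545; the known cells sum to 451, so (5,3) = 94.

159 79 124 69 114 / 89 134 54 99 169 / 144 64 109 154 74 / 49 119 164 84 129 / 104 149 94 139 59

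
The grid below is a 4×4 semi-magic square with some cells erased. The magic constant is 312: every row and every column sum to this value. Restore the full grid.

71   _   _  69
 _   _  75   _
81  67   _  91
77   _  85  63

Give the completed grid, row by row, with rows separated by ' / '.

71 93 79 69 / 83 65 75 89 / 81 67 73 91 / 77 87 85 63

Row 3: 81 + 67 + 91 + ? = 312, so (3,3) = 73.
Row 4 must total 312; the given cells sum to 225, so (4,2) = 87.
From column 1, 312 − (71 + 81 + 77) gives (2,1) = 83.
From column 3, 312 − (75 + 73 + 85) gives (1,3) = 79.
Column 4: 69 + 91 + 63 + ? = 312, so (2,4) = 89.
Row 1 must total 312; the given cells sum to 219, so (1,2) = 93.
Row 2: 83 + 75 + 89 + ? = 312, so (2,2) = 65.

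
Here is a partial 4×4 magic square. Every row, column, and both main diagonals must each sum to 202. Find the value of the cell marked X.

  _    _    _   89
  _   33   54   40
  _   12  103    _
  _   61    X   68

Row 2: 33 + 54 + 40 + ? = 202, so (2,1) = 75.
The remaining cell in column 2 is (1,2) = 202 − 106 = 96.
Column 4 must total 202; the given cells sum to 197, so (3,4) = 5.
From main diagonal, 202 − (33 + 103 + 68) gives (1,1) = -2.
Using anti-diagonal: 89 + 54 + 12 + ? → (4,1) = 202 − 155 = 47.
The remaining cell in row 1 is (1,3) = 202 − 183 = 19.
Using row 3: 12 + 103 + 5 + ? → (3,1) = 202 − 120 = 82.
Row 4: 47 + 61 + 68 + ? = 202, so (4,3) = 26.

26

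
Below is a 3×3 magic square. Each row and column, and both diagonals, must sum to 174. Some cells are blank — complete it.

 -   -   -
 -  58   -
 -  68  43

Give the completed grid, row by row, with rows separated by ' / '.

73 48 53 / 38 58 78 / 63 68 43

Row 3 needs 174; the known cells sum to 111, so (3,1) = 63.
Column 2 needs 174; the known cells sum to 126, so (1,2) = 48.
Main diagonal needs 174; the known cells sum to 101, so (1,1) = 73.
From anti-diagonal, 174 − (58 + 63) gives (1,3) = 53.
Column 1 needs 174; the known cells sum to 136, so (2,1) = 38.
Using column 3: 53 + 43 + ? → (2,3) = 174 − 96 = 78.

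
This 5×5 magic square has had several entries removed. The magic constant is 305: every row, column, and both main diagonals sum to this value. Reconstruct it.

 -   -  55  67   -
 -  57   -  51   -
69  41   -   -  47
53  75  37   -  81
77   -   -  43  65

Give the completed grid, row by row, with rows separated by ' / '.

Row 4 must total 305; the given cells sum to 246, so (4,4) = 59.
Using column 4: 67 + 51 + 59 + 43 + ? → (3,4) = 305 − 220 = 85.
Row 3 needs 305; the known cells sum to 242, so (3,3) = 63.
Main diagonal: 57 + 63 + 59 + 65 + ? = 305, so (1,1) = 61.
Anti-diagonal: 51 + 63 + 75 + 77 + ? = 305, so (1,5) = 39.
Row 1 must total 305; the given cells sum to 222, so (1,2) = 83.
Column 1 must total 305; the given cells sum to 260, so (2,1) = 45.
Column 2: 83 + 57 + 41 + 75 + ? = 305, so (5,2) = 49.
The remaining cell in column 5 is (2,5) = 305 − 232 = 73.
Row 2: 45 + 57 + 51 + 73 + ? = 305, so (2,3) = 79.
Using row 5: 77 + 49 + 43 + 65 + ? → (5,3) = 305 − 234 = 71.

61 83 55 67 39 / 45 57 79 51 73 / 69 41 63 85 47 / 53 75 37 59 81 / 77 49 71 43 65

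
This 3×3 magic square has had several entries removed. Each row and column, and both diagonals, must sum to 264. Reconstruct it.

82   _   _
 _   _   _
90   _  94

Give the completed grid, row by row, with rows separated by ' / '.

Row 3 must total 264; the given cells sum to 184, so (3,2) = 80.
The remaining cell in column 1 is (2,1) = 264 − 172 = 92.
Main diagonal must total 264; the given cells sum to 176, so (2,2) = 88.
Anti-diagonal: 88 + 90 + ? = 264, so (1,3) = 86.
Using row 1: 82 + 86 + ? → (1,2) = 264 − 168 = 96.
Using row 2: 92 + 88 + ? → (2,3) = 264 − 180 = 84.

82 96 86 / 92 88 84 / 90 80 94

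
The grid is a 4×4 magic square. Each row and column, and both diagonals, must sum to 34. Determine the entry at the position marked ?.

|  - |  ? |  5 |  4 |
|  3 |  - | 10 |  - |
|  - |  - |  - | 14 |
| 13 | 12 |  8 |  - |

From row 4, 34 − (13 + 12 + 8) gives (4,4) = 1.
Column 3: 5 + 10 + 8 + ? = 34, so (3,3) = 11.
From column 4, 34 − (4 + 14 + 1) gives (2,4) = 15.
Anti-diagonal must total 34; the given cells sum to 27, so (3,2) = 7.
The remaining cell in row 2 is (2,2) = 34 − 28 = 6.
Using row 3: 7 + 11 + 14 + ? → (3,1) = 34 − 32 = 2.
Using column 1: 3 + 2 + 13 + ? → (1,1) = 34 − 18 = 16.
Using column 2: 6 + 7 + 12 + ? → (1,2) = 34 − 25 = 9.

9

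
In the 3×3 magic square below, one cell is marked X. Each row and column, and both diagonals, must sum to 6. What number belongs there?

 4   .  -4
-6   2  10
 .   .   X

Row 1 needs 6; the known cells sum to 0, so (1,2) = 6.
Using column 1: 4 + (-6) + ? → (3,1) = 6 − (-2) = 8.
Using column 2: 6 + 2 + ? → (3,2) = 6 − 8 = -2.
Using column 3: -4 + 10 + ? → (3,3) = 6 − 6 = 0.

0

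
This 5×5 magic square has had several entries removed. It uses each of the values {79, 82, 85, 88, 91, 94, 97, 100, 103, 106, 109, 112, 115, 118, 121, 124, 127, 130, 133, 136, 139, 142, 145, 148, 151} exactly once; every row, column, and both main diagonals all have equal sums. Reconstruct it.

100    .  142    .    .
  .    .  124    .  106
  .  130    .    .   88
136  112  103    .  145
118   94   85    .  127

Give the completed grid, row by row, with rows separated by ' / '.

100 91 142 133 109 / 82 148 124 115 106 / 139 130 121 97 88 / 136 112 103 79 145 / 118 94 85 151 127

The 25 entries sum to 2875, so each line sums to 2875/5 = 575.
Row 4 needs 575; the known cells sum to 496, so (4,4) = 79.
Row 5 needs 575; the known cells sum to 424, so (5,4) = 151.
Column 3 needs 575; the known cells sum to 454, so (3,3) = 121.
Column 5 needs 575; the known cells sum to 466, so (1,5) = 109.
Main diagonal must total 575; the given cells sum to 427, so (2,2) = 148.
Anti-diagonal: 109 + 121 + 112 + 118 + ? = 575, so (2,4) = 115.
Row 2 needs 575; the known cells sum to 493, so (2,1) = 82.
From column 1, 575 − (100 + 82 + 136 + 118) gives (3,1) = 139.
Using column 2: 148 + 130 + 112 + 94 + ? → (1,2) = 575 − 484 = 91.
From row 1, 575 − (100 + 91 + 142 + 109) gives (1,4) = 133.
The remaining cell in row 3 is (3,4) = 575 − 478 = 97.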